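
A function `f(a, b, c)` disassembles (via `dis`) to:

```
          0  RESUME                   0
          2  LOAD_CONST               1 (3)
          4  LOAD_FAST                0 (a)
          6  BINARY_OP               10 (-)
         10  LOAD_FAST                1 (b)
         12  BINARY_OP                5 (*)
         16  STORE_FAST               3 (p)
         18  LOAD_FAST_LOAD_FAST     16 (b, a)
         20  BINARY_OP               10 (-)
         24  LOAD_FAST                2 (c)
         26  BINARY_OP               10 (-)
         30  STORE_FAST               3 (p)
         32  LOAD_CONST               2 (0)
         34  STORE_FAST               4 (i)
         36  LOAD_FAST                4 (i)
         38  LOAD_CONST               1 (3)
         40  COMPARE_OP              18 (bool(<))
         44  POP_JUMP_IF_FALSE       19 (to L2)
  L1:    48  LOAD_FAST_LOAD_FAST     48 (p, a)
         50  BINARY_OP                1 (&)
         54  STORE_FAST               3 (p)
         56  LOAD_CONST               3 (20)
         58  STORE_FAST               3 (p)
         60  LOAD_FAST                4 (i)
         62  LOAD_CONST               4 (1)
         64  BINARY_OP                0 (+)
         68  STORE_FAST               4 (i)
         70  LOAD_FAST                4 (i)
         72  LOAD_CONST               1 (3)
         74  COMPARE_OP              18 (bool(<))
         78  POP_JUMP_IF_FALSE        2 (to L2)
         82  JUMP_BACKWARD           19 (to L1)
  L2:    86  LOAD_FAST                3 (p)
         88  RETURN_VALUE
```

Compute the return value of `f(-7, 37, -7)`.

20

LOAD_CONST → push 3. Stack: [3]
LOAD_FAST a → push -7. Stack: [3, -7]
BINARY_OP - → 3 - -7 = 10. Stack: [10]
LOAD_FAST b → push 37. Stack: [10, 37]
BINARY_OP * → 10 * 37 = 370. Stack: [370]
STORE_FAST p → p=370. Stack: []
LOAD_FAST_LOAD_FAST b,a → push 37,-7. Stack: [37, -7]
BINARY_OP - → 37 - -7 = 44. Stack: [44]
LOAD_FAST c → push -7. Stack: [44, -7]
BINARY_OP - → 44 - -7 = 51. Stack: [51]
STORE_FAST p → p=51. Stack: []
LOAD_CONST → push 0. Stack: [0]
STORE_FAST i → i=0. Stack: []
LOAD_FAST i → push 0. Stack: [0]
LOAD_CONST → push 3. Stack: [0, 3]
COMPARE_OP bool(<) → 0 vs 3 = True. Stack: [True]
POP_JUMP_IF_FALSE → pop True; no jump. Stack: []
LOAD_FAST_LOAD_FAST p,a → push 51,-7. Stack: [51, -7]
BINARY_OP & → 51 & -7 = 49. Stack: [49]
STORE_FAST p → p=49. Stack: []
LOAD_CONST → push 20. Stack: [20]
STORE_FAST p → p=20. Stack: []
LOAD_FAST i → push 0. Stack: [0]
LOAD_CONST → push 1. Stack: [0, 1]
BINARY_OP + → 0 + 1 = 1. Stack: [1]
STORE_FAST i → i=1. Stack: []
LOAD_FAST i → push 1. Stack: [1]
LOAD_CONST → push 3. Stack: [1, 3]
COMPARE_OP bool(<) → 1 vs 3 = True. Stack: [True]
POP_JUMP_IF_FALSE → pop True; no jump. Stack: []
LOAD_FAST_LOAD_FAST p,a → push 20,-7. Stack: [20, -7]
BINARY_OP & → 20 & -7 = 16. Stack: [16]
STORE_FAST p → p=16. Stack: []
LOAD_CONST → push 20. Stack: [20]
STORE_FAST p → p=20. Stack: []
LOAD_FAST i → push 1. Stack: [1]
LOAD_CONST → push 1. Stack: [1, 1]
BINARY_OP + → 1 + 1 = 2. Stack: [2]
STORE_FAST i → i=2. Stack: []
LOAD_FAST i → push 2. Stack: [2]
LOAD_CONST → push 3. Stack: [2, 3]
COMPARE_OP bool(<) → 2 vs 3 = True. Stack: [True]
POP_JUMP_IF_FALSE → pop True; no jump. Stack: []
LOAD_FAST_LOAD_FAST p,a → push 20,-7. Stack: [20, -7]
BINARY_OP & → 20 & -7 = 16. Stack: [16]
STORE_FAST p → p=16. Stack: []
LOAD_CONST → push 20. Stack: [20]
STORE_FAST p → p=20. Stack: []
LOAD_FAST i → push 2. Stack: [2]
LOAD_CONST → push 1. Stack: [2, 1]
BINARY_OP + → 2 + 1 = 3. Stack: [3]
STORE_FAST i → i=3. Stack: []
LOAD_FAST i → push 3. Stack: [3]
LOAD_CONST → push 3. Stack: [3, 3]
COMPARE_OP bool(<) → 3 vs 3 = False. Stack: [False]
POP_JUMP_IF_FALSE → pop False; jump. Stack: []
LOAD_FAST p → push 20. Stack: [20]
RETURN_VALUE → return 20.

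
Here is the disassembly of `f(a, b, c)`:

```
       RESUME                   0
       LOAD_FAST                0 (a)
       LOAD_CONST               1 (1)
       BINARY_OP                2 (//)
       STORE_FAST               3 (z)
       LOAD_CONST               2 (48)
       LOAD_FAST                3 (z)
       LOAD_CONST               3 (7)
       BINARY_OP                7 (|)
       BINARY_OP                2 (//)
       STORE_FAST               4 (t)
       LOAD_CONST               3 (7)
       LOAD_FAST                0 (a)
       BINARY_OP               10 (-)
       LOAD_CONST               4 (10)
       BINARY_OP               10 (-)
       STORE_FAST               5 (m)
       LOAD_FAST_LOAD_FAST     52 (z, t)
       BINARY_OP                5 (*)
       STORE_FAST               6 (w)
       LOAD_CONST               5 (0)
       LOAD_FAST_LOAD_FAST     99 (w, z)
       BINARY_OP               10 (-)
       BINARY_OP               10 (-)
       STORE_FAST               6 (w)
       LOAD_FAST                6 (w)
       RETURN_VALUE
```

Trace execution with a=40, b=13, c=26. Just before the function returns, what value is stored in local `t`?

1

LOAD_FAST a → push 40. Stack: [40]
LOAD_CONST → push 1. Stack: [40, 1]
BINARY_OP // → 40 // 1 = 40. Stack: [40]
STORE_FAST z → z=40. Stack: []
LOAD_CONST → push 48. Stack: [48]
LOAD_FAST z → push 40. Stack: [48, 40]
LOAD_CONST → push 7. Stack: [48, 40, 7]
BINARY_OP | → 40 | 7 = 47. Stack: [48, 47]
BINARY_OP // → 48 // 47 = 1. Stack: [1]
STORE_FAST t → t=1. Stack: []
LOAD_CONST → push 7. Stack: [7]
LOAD_FAST a → push 40. Stack: [7, 40]
BINARY_OP - → 7 - 40 = -33. Stack: [-33]
LOAD_CONST → push 10. Stack: [-33, 10]
BINARY_OP - → -33 - 10 = -43. Stack: [-43]
STORE_FAST m → m=-43. Stack: []
LOAD_FAST_LOAD_FAST z,t → push 40,1. Stack: [40, 1]
BINARY_OP * → 40 * 1 = 40. Stack: [40]
STORE_FAST w → w=40. Stack: []
LOAD_CONST → push 0. Stack: [0]
LOAD_FAST_LOAD_FAST w,z → push 40,40. Stack: [0, 40, 40]
BINARY_OP - → 40 - 40 = 0. Stack: [0, 0]
BINARY_OP - → 0 - 0 = 0. Stack: [0]
STORE_FAST w → w=0. Stack: []
LOAD_FAST w → push 0. Stack: [0]
RETURN_VALUE → return 0.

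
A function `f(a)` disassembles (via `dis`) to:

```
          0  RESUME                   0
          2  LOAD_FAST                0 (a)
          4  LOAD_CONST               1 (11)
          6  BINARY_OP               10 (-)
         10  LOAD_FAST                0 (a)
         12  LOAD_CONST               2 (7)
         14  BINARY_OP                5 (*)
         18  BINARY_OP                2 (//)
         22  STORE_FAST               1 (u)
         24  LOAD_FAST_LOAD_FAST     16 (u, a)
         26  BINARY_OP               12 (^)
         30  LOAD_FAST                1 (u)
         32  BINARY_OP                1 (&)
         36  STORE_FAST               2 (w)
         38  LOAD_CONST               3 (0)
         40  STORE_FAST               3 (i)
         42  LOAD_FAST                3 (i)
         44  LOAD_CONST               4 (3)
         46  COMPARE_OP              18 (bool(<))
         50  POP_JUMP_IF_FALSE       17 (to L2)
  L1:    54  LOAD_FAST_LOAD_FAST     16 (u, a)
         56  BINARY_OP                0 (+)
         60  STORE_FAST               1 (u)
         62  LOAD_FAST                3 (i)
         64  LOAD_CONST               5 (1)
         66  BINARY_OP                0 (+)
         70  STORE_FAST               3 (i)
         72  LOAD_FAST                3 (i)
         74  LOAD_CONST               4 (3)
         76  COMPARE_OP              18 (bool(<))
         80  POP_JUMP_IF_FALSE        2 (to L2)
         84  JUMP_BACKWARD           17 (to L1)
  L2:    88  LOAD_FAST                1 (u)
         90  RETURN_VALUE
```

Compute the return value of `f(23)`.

69

LOAD_FAST a → push 23. Stack: [23]
LOAD_CONST → push 11. Stack: [23, 11]
BINARY_OP - → 23 - 11 = 12. Stack: [12]
LOAD_FAST a → push 23. Stack: [12, 23]
LOAD_CONST → push 7. Stack: [12, 23, 7]
BINARY_OP * → 23 * 7 = 161. Stack: [12, 161]
BINARY_OP // → 12 // 161 = 0. Stack: [0]
STORE_FAST u → u=0. Stack: []
LOAD_FAST_LOAD_FAST u,a → push 0,23. Stack: [0, 23]
BINARY_OP ^ → 0 ^ 23 = 23. Stack: [23]
LOAD_FAST u → push 0. Stack: [23, 0]
BINARY_OP & → 23 & 0 = 0. Stack: [0]
STORE_FAST w → w=0. Stack: []
LOAD_CONST → push 0. Stack: [0]
STORE_FAST i → i=0. Stack: []
LOAD_FAST i → push 0. Stack: [0]
LOAD_CONST → push 3. Stack: [0, 3]
COMPARE_OP bool(<) → 0 vs 3 = True. Stack: [True]
POP_JUMP_IF_FALSE → pop True; no jump. Stack: []
LOAD_FAST_LOAD_FAST u,a → push 0,23. Stack: [0, 23]
BINARY_OP + → 0 + 23 = 23. Stack: [23]
STORE_FAST u → u=23. Stack: []
LOAD_FAST i → push 0. Stack: [0]
LOAD_CONST → push 1. Stack: [0, 1]
BINARY_OP + → 0 + 1 = 1. Stack: [1]
STORE_FAST i → i=1. Stack: []
LOAD_FAST i → push 1. Stack: [1]
LOAD_CONST → push 3. Stack: [1, 3]
COMPARE_OP bool(<) → 1 vs 3 = True. Stack: [True]
POP_JUMP_IF_FALSE → pop True; no jump. Stack: []
LOAD_FAST_LOAD_FAST u,a → push 23,23. Stack: [23, 23]
BINARY_OP + → 23 + 23 = 46. Stack: [46]
STORE_FAST u → u=46. Stack: []
LOAD_FAST i → push 1. Stack: [1]
LOAD_CONST → push 1. Stack: [1, 1]
BINARY_OP + → 1 + 1 = 2. Stack: [2]
STORE_FAST i → i=2. Stack: []
LOAD_FAST i → push 2. Stack: [2]
LOAD_CONST → push 3. Stack: [2, 3]
COMPARE_OP bool(<) → 2 vs 3 = True. Stack: [True]
POP_JUMP_IF_FALSE → pop True; no jump. Stack: []
LOAD_FAST_LOAD_FAST u,a → push 46,23. Stack: [46, 23]
BINARY_OP + → 46 + 23 = 69. Stack: [69]
STORE_FAST u → u=69. Stack: []
LOAD_FAST i → push 2. Stack: [2]
LOAD_CONST → push 1. Stack: [2, 1]
BINARY_OP + → 2 + 1 = 3. Stack: [3]
STORE_FAST i → i=3. Stack: []
LOAD_FAST i → push 3. Stack: [3]
LOAD_CONST → push 3. Stack: [3, 3]
COMPARE_OP bool(<) → 3 vs 3 = False. Stack: [False]
POP_JUMP_IF_FALSE → pop False; jump. Stack: []
LOAD_FAST u → push 69. Stack: [69]
RETURN_VALUE → return 69.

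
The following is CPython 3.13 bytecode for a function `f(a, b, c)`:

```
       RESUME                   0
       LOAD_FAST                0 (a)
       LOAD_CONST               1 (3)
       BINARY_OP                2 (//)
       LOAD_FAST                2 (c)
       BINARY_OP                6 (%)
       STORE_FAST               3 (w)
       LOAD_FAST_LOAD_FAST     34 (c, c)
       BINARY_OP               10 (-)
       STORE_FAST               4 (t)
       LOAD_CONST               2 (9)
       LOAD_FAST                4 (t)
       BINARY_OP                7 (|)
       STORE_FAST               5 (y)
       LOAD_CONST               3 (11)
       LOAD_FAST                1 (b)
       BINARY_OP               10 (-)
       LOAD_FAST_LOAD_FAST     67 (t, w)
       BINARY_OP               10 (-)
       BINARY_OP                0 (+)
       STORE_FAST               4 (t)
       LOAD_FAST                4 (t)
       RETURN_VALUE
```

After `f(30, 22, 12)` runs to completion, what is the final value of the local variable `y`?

LOAD_FAST a → push 30. Stack: [30]
LOAD_CONST → push 3. Stack: [30, 3]
BINARY_OP // → 30 // 3 = 10. Stack: [10]
LOAD_FAST c → push 12. Stack: [10, 12]
BINARY_OP % → 10 % 12 = 10. Stack: [10]
STORE_FAST w → w=10. Stack: []
LOAD_FAST_LOAD_FAST c,c → push 12,12. Stack: [12, 12]
BINARY_OP - → 12 - 12 = 0. Stack: [0]
STORE_FAST t → t=0. Stack: []
LOAD_CONST → push 9. Stack: [9]
LOAD_FAST t → push 0. Stack: [9, 0]
BINARY_OP | → 9 | 0 = 9. Stack: [9]
STORE_FAST y → y=9. Stack: []
LOAD_CONST → push 11. Stack: [11]
LOAD_FAST b → push 22. Stack: [11, 22]
BINARY_OP - → 11 - 22 = -11. Stack: [-11]
LOAD_FAST_LOAD_FAST t,w → push 0,10. Stack: [-11, 0, 10]
BINARY_OP - → 0 - 10 = -10. Stack: [-11, -10]
BINARY_OP + → -11 + -10 = -21. Stack: [-21]
STORE_FAST t → t=-21. Stack: []
LOAD_FAST t → push -21. Stack: [-21]
RETURN_VALUE → return -21.

9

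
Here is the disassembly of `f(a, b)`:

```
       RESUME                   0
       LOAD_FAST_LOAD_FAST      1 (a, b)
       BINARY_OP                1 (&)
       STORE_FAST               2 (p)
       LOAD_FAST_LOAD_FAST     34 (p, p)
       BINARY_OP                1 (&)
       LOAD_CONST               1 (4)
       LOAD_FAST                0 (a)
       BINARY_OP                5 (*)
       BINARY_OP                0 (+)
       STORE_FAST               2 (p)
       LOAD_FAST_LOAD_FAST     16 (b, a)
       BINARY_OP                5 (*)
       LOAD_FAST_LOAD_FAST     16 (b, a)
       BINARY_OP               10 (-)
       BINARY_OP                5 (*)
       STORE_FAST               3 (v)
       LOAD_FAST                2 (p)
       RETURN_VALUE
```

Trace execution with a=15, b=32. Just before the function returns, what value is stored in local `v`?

8160

LOAD_FAST_LOAD_FAST a,b → push 15,32. Stack: [15, 32]
BINARY_OP & → 15 & 32 = 0. Stack: [0]
STORE_FAST p → p=0. Stack: []
LOAD_FAST_LOAD_FAST p,p → push 0,0. Stack: [0, 0]
BINARY_OP & → 0 & 0 = 0. Stack: [0]
LOAD_CONST → push 4. Stack: [0, 4]
LOAD_FAST a → push 15. Stack: [0, 4, 15]
BINARY_OP * → 4 * 15 = 60. Stack: [0, 60]
BINARY_OP + → 0 + 60 = 60. Stack: [60]
STORE_FAST p → p=60. Stack: []
LOAD_FAST_LOAD_FAST b,a → push 32,15. Stack: [32, 15]
BINARY_OP * → 32 * 15 = 480. Stack: [480]
LOAD_FAST_LOAD_FAST b,a → push 32,15. Stack: [480, 32, 15]
BINARY_OP - → 32 - 15 = 17. Stack: [480, 17]
BINARY_OP * → 480 * 17 = 8160. Stack: [8160]
STORE_FAST v → v=8160. Stack: []
LOAD_FAST p → push 60. Stack: [60]
RETURN_VALUE → return 60.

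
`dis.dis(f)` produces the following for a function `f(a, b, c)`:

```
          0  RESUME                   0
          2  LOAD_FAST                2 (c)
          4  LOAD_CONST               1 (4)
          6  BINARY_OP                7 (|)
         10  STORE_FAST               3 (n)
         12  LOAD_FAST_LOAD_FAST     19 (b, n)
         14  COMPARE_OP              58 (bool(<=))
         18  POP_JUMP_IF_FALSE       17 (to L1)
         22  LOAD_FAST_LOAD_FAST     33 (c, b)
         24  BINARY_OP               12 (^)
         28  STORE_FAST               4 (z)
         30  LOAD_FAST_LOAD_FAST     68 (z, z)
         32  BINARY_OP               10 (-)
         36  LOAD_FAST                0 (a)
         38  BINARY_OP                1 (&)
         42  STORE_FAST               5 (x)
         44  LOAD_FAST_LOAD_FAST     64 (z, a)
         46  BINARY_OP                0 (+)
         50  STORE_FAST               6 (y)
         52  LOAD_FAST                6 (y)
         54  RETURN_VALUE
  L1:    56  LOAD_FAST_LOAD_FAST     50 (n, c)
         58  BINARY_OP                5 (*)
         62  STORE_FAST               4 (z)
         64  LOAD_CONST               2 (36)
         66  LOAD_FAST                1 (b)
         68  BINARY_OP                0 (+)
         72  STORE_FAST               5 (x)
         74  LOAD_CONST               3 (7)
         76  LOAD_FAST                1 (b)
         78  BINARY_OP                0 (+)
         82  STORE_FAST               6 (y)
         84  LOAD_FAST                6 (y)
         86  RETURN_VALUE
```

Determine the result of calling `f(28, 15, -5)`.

LOAD_FAST c → push -5. Stack: [-5]
LOAD_CONST → push 4. Stack: [-5, 4]
BINARY_OP | → -5 | 4 = -1. Stack: [-1]
STORE_FAST n → n=-1. Stack: []
LOAD_FAST_LOAD_FAST b,n → push 15,-1. Stack: [15, -1]
COMPARE_OP bool(<=) → 15 vs -1 = False. Stack: [False]
POP_JUMP_IF_FALSE → pop False; jump. Stack: []
LOAD_FAST_LOAD_FAST n,c → push -1,-5. Stack: [-1, -5]
BINARY_OP * → -1 * -5 = 5. Stack: [5]
STORE_FAST z → z=5. Stack: []
LOAD_CONST → push 36. Stack: [36]
LOAD_FAST b → push 15. Stack: [36, 15]
BINARY_OP + → 36 + 15 = 51. Stack: [51]
STORE_FAST x → x=51. Stack: []
LOAD_CONST → push 7. Stack: [7]
LOAD_FAST b → push 15. Stack: [7, 15]
BINARY_OP + → 7 + 15 = 22. Stack: [22]
STORE_FAST y → y=22. Stack: []
LOAD_FAST y → push 22. Stack: [22]
RETURN_VALUE → return 22.

22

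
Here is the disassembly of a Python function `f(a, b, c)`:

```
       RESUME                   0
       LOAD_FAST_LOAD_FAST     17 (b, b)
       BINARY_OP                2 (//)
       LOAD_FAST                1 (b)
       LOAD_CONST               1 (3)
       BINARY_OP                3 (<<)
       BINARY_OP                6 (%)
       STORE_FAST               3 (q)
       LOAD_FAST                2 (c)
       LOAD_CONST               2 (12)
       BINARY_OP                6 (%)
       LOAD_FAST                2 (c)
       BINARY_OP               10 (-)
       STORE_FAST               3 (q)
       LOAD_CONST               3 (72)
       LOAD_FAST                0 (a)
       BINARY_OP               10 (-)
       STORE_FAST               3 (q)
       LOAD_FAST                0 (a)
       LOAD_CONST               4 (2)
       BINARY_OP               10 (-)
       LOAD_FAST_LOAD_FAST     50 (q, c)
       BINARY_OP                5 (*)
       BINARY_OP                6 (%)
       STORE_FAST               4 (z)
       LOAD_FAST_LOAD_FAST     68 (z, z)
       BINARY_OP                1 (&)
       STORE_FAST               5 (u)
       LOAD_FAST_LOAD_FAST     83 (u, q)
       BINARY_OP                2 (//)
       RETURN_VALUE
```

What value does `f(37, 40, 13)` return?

LOAD_FAST_LOAD_FAST b,b → push 40,40. Stack: [40, 40]
BINARY_OP // → 40 // 40 = 1. Stack: [1]
LOAD_FAST b → push 40. Stack: [1, 40]
LOAD_CONST → push 3. Stack: [1, 40, 3]
BINARY_OP << → 40 << 3 = 320. Stack: [1, 320]
BINARY_OP % → 1 % 320 = 1. Stack: [1]
STORE_FAST q → q=1. Stack: []
LOAD_FAST c → push 13. Stack: [13]
LOAD_CONST → push 12. Stack: [13, 12]
BINARY_OP % → 13 % 12 = 1. Stack: [1]
LOAD_FAST c → push 13. Stack: [1, 13]
BINARY_OP - → 1 - 13 = -12. Stack: [-12]
STORE_FAST q → q=-12. Stack: []
LOAD_CONST → push 72. Stack: [72]
LOAD_FAST a → push 37. Stack: [72, 37]
BINARY_OP - → 72 - 37 = 35. Stack: [35]
STORE_FAST q → q=35. Stack: []
LOAD_FAST a → push 37. Stack: [37]
LOAD_CONST → push 2. Stack: [37, 2]
BINARY_OP - → 37 - 2 = 35. Stack: [35]
LOAD_FAST_LOAD_FAST q,c → push 35,13. Stack: [35, 35, 13]
BINARY_OP * → 35 * 13 = 455. Stack: [35, 455]
BINARY_OP % → 35 % 455 = 35. Stack: [35]
STORE_FAST z → z=35. Stack: []
LOAD_FAST_LOAD_FAST z,z → push 35,35. Stack: [35, 35]
BINARY_OP & → 35 & 35 = 35. Stack: [35]
STORE_FAST u → u=35. Stack: []
LOAD_FAST_LOAD_FAST u,q → push 35,35. Stack: [35, 35]
BINARY_OP // → 35 // 35 = 1. Stack: [1]
RETURN_VALUE → return 1.

1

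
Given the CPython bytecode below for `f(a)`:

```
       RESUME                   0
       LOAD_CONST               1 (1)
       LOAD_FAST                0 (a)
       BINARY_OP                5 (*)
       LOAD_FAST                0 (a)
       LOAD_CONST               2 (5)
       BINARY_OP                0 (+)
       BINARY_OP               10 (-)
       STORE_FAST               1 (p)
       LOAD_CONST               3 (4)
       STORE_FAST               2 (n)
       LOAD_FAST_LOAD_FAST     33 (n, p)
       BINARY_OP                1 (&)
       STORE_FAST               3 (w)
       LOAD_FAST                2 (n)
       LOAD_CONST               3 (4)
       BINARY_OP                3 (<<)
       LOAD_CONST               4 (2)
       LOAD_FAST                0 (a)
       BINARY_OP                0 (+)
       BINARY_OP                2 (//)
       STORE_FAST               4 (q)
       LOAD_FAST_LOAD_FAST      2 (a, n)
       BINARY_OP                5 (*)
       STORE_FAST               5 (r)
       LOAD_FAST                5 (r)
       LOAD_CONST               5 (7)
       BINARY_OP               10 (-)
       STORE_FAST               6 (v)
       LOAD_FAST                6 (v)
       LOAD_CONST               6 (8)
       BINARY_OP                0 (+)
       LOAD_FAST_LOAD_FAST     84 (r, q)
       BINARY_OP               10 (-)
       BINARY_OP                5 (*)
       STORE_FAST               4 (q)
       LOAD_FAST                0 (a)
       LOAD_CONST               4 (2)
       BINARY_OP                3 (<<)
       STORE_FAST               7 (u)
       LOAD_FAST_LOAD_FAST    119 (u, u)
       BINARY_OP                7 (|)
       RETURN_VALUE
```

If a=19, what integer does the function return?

76

LOAD_CONST → push 1. Stack: [1]
LOAD_FAST a → push 19. Stack: [1, 19]
BINARY_OP * → 1 * 19 = 19. Stack: [19]
LOAD_FAST a → push 19. Stack: [19, 19]
LOAD_CONST → push 5. Stack: [19, 19, 5]
BINARY_OP + → 19 + 5 = 24. Stack: [19, 24]
BINARY_OP - → 19 - 24 = -5. Stack: [-5]
STORE_FAST p → p=-5. Stack: []
LOAD_CONST → push 4. Stack: [4]
STORE_FAST n → n=4. Stack: []
LOAD_FAST_LOAD_FAST n,p → push 4,-5. Stack: [4, -5]
BINARY_OP & → 4 & -5 = 0. Stack: [0]
STORE_FAST w → w=0. Stack: []
LOAD_FAST n → push 4. Stack: [4]
LOAD_CONST → push 4. Stack: [4, 4]
BINARY_OP << → 4 << 4 = 64. Stack: [64]
LOAD_CONST → push 2. Stack: [64, 2]
LOAD_FAST a → push 19. Stack: [64, 2, 19]
BINARY_OP + → 2 + 19 = 21. Stack: [64, 21]
BINARY_OP // → 64 // 21 = 3. Stack: [3]
STORE_FAST q → q=3. Stack: []
LOAD_FAST_LOAD_FAST a,n → push 19,4. Stack: [19, 4]
BINARY_OP * → 19 * 4 = 76. Stack: [76]
STORE_FAST r → r=76. Stack: []
LOAD_FAST r → push 76. Stack: [76]
LOAD_CONST → push 7. Stack: [76, 7]
BINARY_OP - → 76 - 7 = 69. Stack: [69]
STORE_FAST v → v=69. Stack: []
LOAD_FAST v → push 69. Stack: [69]
LOAD_CONST → push 8. Stack: [69, 8]
BINARY_OP + → 69 + 8 = 77. Stack: [77]
LOAD_FAST_LOAD_FAST r,q → push 76,3. Stack: [77, 76, 3]
BINARY_OP - → 76 - 3 = 73. Stack: [77, 73]
BINARY_OP * → 77 * 73 = 5621. Stack: [5621]
STORE_FAST q → q=5621. Stack: []
LOAD_FAST a → push 19. Stack: [19]
LOAD_CONST → push 2. Stack: [19, 2]
BINARY_OP << → 19 << 2 = 76. Stack: [76]
STORE_FAST u → u=76. Stack: []
LOAD_FAST_LOAD_FAST u,u → push 76,76. Stack: [76, 76]
BINARY_OP | → 76 | 76 = 76. Stack: [76]
RETURN_VALUE → return 76.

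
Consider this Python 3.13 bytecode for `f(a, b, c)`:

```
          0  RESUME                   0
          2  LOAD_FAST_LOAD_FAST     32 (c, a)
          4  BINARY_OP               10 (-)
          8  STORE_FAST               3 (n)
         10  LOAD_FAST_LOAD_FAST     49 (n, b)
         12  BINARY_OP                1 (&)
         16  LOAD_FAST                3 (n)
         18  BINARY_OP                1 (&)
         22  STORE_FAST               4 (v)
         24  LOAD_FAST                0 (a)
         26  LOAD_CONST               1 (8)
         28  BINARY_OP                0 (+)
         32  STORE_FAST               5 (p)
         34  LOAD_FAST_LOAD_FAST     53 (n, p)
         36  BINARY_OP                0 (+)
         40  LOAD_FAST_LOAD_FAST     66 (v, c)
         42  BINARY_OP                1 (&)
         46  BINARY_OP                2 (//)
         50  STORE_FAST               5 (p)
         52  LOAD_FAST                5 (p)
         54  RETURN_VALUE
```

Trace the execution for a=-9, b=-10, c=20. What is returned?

LOAD_FAST_LOAD_FAST c,a → push 20,-9. Stack: [20, -9]
BINARY_OP - → 20 - -9 = 29. Stack: [29]
STORE_FAST n → n=29. Stack: []
LOAD_FAST_LOAD_FAST n,b → push 29,-10. Stack: [29, -10]
BINARY_OP & → 29 & -10 = 20. Stack: [20]
LOAD_FAST n → push 29. Stack: [20, 29]
BINARY_OP & → 20 & 29 = 20. Stack: [20]
STORE_FAST v → v=20. Stack: []
LOAD_FAST a → push -9. Stack: [-9]
LOAD_CONST → push 8. Stack: [-9, 8]
BINARY_OP + → -9 + 8 = -1. Stack: [-1]
STORE_FAST p → p=-1. Stack: []
LOAD_FAST_LOAD_FAST n,p → push 29,-1. Stack: [29, -1]
BINARY_OP + → 29 + -1 = 28. Stack: [28]
LOAD_FAST_LOAD_FAST v,c → push 20,20. Stack: [28, 20, 20]
BINARY_OP & → 20 & 20 = 20. Stack: [28, 20]
BINARY_OP // → 28 // 20 = 1. Stack: [1]
STORE_FAST p → p=1. Stack: []
LOAD_FAST p → push 1. Stack: [1]
RETURN_VALUE → return 1.

1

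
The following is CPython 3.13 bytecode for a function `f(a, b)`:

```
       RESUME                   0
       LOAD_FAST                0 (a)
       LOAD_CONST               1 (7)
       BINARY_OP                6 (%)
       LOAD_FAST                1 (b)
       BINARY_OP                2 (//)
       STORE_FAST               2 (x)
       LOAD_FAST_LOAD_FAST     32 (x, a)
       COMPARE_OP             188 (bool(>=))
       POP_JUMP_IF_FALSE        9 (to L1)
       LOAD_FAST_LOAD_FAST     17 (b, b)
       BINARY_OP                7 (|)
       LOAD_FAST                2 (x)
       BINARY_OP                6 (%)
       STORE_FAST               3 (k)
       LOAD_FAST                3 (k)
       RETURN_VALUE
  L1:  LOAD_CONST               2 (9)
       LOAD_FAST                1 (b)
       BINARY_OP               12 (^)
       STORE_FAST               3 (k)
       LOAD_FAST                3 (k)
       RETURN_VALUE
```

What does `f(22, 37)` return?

44

LOAD_FAST a → push 22. Stack: [22]
LOAD_CONST → push 7. Stack: [22, 7]
BINARY_OP % → 22 % 7 = 1. Stack: [1]
LOAD_FAST b → push 37. Stack: [1, 37]
BINARY_OP // → 1 // 37 = 0. Stack: [0]
STORE_FAST x → x=0. Stack: []
LOAD_FAST_LOAD_FAST x,a → push 0,22. Stack: [0, 22]
COMPARE_OP bool(>=) → 0 vs 22 = False. Stack: [False]
POP_JUMP_IF_FALSE → pop False; jump. Stack: []
LOAD_CONST → push 9. Stack: [9]
LOAD_FAST b → push 37. Stack: [9, 37]
BINARY_OP ^ → 9 ^ 37 = 44. Stack: [44]
STORE_FAST k → k=44. Stack: []
LOAD_FAST k → push 44. Stack: [44]
RETURN_VALUE → return 44.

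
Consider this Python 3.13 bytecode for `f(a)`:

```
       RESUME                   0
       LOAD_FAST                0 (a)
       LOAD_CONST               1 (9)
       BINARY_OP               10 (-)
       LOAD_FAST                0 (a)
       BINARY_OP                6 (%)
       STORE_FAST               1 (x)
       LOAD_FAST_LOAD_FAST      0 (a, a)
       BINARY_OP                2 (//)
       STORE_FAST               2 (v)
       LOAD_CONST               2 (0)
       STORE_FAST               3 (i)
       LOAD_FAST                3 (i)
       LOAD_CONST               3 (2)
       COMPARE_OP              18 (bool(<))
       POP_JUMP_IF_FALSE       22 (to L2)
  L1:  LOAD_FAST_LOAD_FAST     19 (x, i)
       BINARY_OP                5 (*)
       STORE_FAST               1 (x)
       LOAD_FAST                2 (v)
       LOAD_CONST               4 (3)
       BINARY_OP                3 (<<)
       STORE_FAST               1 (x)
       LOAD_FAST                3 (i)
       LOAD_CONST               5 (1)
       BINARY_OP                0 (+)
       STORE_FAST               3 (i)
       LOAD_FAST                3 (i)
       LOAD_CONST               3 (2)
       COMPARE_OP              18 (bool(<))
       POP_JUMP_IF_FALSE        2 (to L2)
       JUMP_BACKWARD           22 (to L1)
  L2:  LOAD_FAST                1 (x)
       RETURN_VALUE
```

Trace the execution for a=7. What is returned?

8

LOAD_FAST a → push 7. Stack: [7]
LOAD_CONST → push 9. Stack: [7, 9]
BINARY_OP - → 7 - 9 = -2. Stack: [-2]
LOAD_FAST a → push 7. Stack: [-2, 7]
BINARY_OP % → -2 % 7 = 5. Stack: [5]
STORE_FAST x → x=5. Stack: []
LOAD_FAST_LOAD_FAST a,a → push 7,7. Stack: [7, 7]
BINARY_OP // → 7 // 7 = 1. Stack: [1]
STORE_FAST v → v=1. Stack: []
LOAD_CONST → push 0. Stack: [0]
STORE_FAST i → i=0. Stack: []
LOAD_FAST i → push 0. Stack: [0]
LOAD_CONST → push 2. Stack: [0, 2]
COMPARE_OP bool(<) → 0 vs 2 = True. Stack: [True]
POP_JUMP_IF_FALSE → pop True; no jump. Stack: []
LOAD_FAST_LOAD_FAST x,i → push 5,0. Stack: [5, 0]
BINARY_OP * → 5 * 0 = 0. Stack: [0]
STORE_FAST x → x=0. Stack: []
LOAD_FAST v → push 1. Stack: [1]
LOAD_CONST → push 3. Stack: [1, 3]
BINARY_OP << → 1 << 3 = 8. Stack: [8]
STORE_FAST x → x=8. Stack: []
LOAD_FAST i → push 0. Stack: [0]
LOAD_CONST → push 1. Stack: [0, 1]
BINARY_OP + → 0 + 1 = 1. Stack: [1]
STORE_FAST i → i=1. Stack: []
LOAD_FAST i → push 1. Stack: [1]
LOAD_CONST → push 2. Stack: [1, 2]
COMPARE_OP bool(<) → 1 vs 2 = True. Stack: [True]
POP_JUMP_IF_FALSE → pop True; no jump. Stack: []
LOAD_FAST_LOAD_FAST x,i → push 8,1. Stack: [8, 1]
BINARY_OP * → 8 * 1 = 8. Stack: [8]
STORE_FAST x → x=8. Stack: []
LOAD_FAST v → push 1. Stack: [1]
LOAD_CONST → push 3. Stack: [1, 3]
BINARY_OP << → 1 << 3 = 8. Stack: [8]
STORE_FAST x → x=8. Stack: []
LOAD_FAST i → push 1. Stack: [1]
LOAD_CONST → push 1. Stack: [1, 1]
BINARY_OP + → 1 + 1 = 2. Stack: [2]
STORE_FAST i → i=2. Stack: []
LOAD_FAST i → push 2. Stack: [2]
LOAD_CONST → push 2. Stack: [2, 2]
COMPARE_OP bool(<) → 2 vs 2 = False. Stack: [False]
POP_JUMP_IF_FALSE → pop False; jump. Stack: []
LOAD_FAST x → push 8. Stack: [8]
RETURN_VALUE → return 8.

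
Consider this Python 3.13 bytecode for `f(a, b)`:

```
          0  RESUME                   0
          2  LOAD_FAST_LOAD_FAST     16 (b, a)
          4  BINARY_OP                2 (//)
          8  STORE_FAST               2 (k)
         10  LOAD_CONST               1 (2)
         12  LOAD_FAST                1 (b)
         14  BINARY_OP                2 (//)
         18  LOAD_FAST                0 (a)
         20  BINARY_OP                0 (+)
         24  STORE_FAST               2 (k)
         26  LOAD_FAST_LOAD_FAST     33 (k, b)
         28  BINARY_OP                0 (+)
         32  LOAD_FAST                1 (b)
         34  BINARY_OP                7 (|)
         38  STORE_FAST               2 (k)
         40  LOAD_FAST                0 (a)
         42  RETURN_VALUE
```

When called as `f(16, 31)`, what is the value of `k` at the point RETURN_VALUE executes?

63

LOAD_FAST_LOAD_FAST b,a → push 31,16. Stack: [31, 16]
BINARY_OP // → 31 // 16 = 1. Stack: [1]
STORE_FAST k → k=1. Stack: []
LOAD_CONST → push 2. Stack: [2]
LOAD_FAST b → push 31. Stack: [2, 31]
BINARY_OP // → 2 // 31 = 0. Stack: [0]
LOAD_FAST a → push 16. Stack: [0, 16]
BINARY_OP + → 0 + 16 = 16. Stack: [16]
STORE_FAST k → k=16. Stack: []
LOAD_FAST_LOAD_FAST k,b → push 16,31. Stack: [16, 31]
BINARY_OP + → 16 + 31 = 47. Stack: [47]
LOAD_FAST b → push 31. Stack: [47, 31]
BINARY_OP | → 47 | 31 = 63. Stack: [63]
STORE_FAST k → k=63. Stack: []
LOAD_FAST a → push 16. Stack: [16]
RETURN_VALUE → return 16.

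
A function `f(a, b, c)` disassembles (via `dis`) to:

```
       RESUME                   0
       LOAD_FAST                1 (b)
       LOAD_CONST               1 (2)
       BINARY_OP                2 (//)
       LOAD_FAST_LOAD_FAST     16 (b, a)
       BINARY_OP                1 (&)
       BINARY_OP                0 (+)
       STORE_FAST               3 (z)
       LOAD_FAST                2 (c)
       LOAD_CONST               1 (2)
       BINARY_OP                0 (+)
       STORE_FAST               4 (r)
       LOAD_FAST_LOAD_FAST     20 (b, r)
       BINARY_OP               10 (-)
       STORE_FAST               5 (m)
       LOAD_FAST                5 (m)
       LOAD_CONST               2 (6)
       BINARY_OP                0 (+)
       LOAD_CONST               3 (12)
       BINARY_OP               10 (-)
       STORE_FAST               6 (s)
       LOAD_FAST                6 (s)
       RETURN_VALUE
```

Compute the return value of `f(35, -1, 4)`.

-13

LOAD_FAST b → push -1. Stack: [-1]
LOAD_CONST → push 2. Stack: [-1, 2]
BINARY_OP // → -1 // 2 = -1. Stack: [-1]
LOAD_FAST_LOAD_FAST b,a → push -1,35. Stack: [-1, -1, 35]
BINARY_OP & → -1 & 35 = 35. Stack: [-1, 35]
BINARY_OP + → -1 + 35 = 34. Stack: [34]
STORE_FAST z → z=34. Stack: []
LOAD_FAST c → push 4. Stack: [4]
LOAD_CONST → push 2. Stack: [4, 2]
BINARY_OP + → 4 + 2 = 6. Stack: [6]
STORE_FAST r → r=6. Stack: []
LOAD_FAST_LOAD_FAST b,r → push -1,6. Stack: [-1, 6]
BINARY_OP - → -1 - 6 = -7. Stack: [-7]
STORE_FAST m → m=-7. Stack: []
LOAD_FAST m → push -7. Stack: [-7]
LOAD_CONST → push 6. Stack: [-7, 6]
BINARY_OP + → -7 + 6 = -1. Stack: [-1]
LOAD_CONST → push 12. Stack: [-1, 12]
BINARY_OP - → -1 - 12 = -13. Stack: [-13]
STORE_FAST s → s=-13. Stack: []
LOAD_FAST s → push -13. Stack: [-13]
RETURN_VALUE → return -13.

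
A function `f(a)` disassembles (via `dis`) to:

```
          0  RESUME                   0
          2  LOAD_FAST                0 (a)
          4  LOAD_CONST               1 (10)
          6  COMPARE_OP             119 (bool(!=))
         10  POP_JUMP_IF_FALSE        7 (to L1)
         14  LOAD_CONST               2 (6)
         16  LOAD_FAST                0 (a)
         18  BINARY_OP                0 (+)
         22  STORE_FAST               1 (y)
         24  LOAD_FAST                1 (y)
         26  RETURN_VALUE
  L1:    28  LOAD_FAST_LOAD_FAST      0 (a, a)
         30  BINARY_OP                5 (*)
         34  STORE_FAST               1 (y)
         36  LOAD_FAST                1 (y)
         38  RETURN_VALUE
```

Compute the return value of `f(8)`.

LOAD_FAST a → push 8. Stack: [8]
LOAD_CONST → push 10. Stack: [8, 10]
COMPARE_OP bool(!=) → 8 vs 10 = True. Stack: [True]
POP_JUMP_IF_FALSE → pop True; no jump. Stack: []
LOAD_CONST → push 6. Stack: [6]
LOAD_FAST a → push 8. Stack: [6, 8]
BINARY_OP + → 6 + 8 = 14. Stack: [14]
STORE_FAST y → y=14. Stack: []
LOAD_FAST y → push 14. Stack: [14]
RETURN_VALUE → return 14.

14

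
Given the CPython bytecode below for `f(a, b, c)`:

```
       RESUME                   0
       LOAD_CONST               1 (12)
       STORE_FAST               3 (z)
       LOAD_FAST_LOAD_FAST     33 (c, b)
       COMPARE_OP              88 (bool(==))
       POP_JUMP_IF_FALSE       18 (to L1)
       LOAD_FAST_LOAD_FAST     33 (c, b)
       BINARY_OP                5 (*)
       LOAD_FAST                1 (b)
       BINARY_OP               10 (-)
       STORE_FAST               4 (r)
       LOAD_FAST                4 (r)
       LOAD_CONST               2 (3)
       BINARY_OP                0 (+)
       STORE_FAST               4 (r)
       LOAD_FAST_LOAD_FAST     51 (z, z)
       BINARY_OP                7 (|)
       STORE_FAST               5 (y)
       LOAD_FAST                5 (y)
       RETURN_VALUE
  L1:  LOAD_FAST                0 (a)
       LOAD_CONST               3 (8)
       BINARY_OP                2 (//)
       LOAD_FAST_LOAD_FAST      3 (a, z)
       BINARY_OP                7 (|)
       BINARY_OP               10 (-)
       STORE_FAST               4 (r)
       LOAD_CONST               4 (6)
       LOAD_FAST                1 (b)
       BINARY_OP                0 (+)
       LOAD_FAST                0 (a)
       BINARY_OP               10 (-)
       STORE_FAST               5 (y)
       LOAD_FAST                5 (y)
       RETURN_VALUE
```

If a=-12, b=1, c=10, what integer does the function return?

19

LOAD_CONST → push 12. Stack: [12]
STORE_FAST z → z=12. Stack: []
LOAD_FAST_LOAD_FAST c,b → push 10,1. Stack: [10, 1]
COMPARE_OP bool(==) → 10 vs 1 = False. Stack: [False]
POP_JUMP_IF_FALSE → pop False; jump. Stack: []
LOAD_FAST a → push -12. Stack: [-12]
LOAD_CONST → push 8. Stack: [-12, 8]
BINARY_OP // → -12 // 8 = -2. Stack: [-2]
LOAD_FAST_LOAD_FAST a,z → push -12,12. Stack: [-2, -12, 12]
BINARY_OP | → -12 | 12 = -4. Stack: [-2, -4]
BINARY_OP - → -2 - -4 = 2. Stack: [2]
STORE_FAST r → r=2. Stack: []
LOAD_CONST → push 6. Stack: [6]
LOAD_FAST b → push 1. Stack: [6, 1]
BINARY_OP + → 6 + 1 = 7. Stack: [7]
LOAD_FAST a → push -12. Stack: [7, -12]
BINARY_OP - → 7 - -12 = 19. Stack: [19]
STORE_FAST y → y=19. Stack: []
LOAD_FAST y → push 19. Stack: [19]
RETURN_VALUE → return 19.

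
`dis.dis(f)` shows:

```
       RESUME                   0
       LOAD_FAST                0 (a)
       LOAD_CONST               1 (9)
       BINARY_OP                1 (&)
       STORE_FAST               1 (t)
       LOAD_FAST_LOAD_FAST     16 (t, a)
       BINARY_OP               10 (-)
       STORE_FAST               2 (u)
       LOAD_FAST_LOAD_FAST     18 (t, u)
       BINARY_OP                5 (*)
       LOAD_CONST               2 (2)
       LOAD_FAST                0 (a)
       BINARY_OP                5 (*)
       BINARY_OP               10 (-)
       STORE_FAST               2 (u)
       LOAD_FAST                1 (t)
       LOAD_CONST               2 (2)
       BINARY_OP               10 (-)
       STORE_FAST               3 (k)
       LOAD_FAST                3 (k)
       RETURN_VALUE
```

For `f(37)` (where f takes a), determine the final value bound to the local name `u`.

LOAD_FAST a → push 37. Stack: [37]
LOAD_CONST → push 9. Stack: [37, 9]
BINARY_OP & → 37 & 9 = 1. Stack: [1]
STORE_FAST t → t=1. Stack: []
LOAD_FAST_LOAD_FAST t,a → push 1,37. Stack: [1, 37]
BINARY_OP - → 1 - 37 = -36. Stack: [-36]
STORE_FAST u → u=-36. Stack: []
LOAD_FAST_LOAD_FAST t,u → push 1,-36. Stack: [1, -36]
BINARY_OP * → 1 * -36 = -36. Stack: [-36]
LOAD_CONST → push 2. Stack: [-36, 2]
LOAD_FAST a → push 37. Stack: [-36, 2, 37]
BINARY_OP * → 2 * 37 = 74. Stack: [-36, 74]
BINARY_OP - → -36 - 74 = -110. Stack: [-110]
STORE_FAST u → u=-110. Stack: []
LOAD_FAST t → push 1. Stack: [1]
LOAD_CONST → push 2. Stack: [1, 2]
BINARY_OP - → 1 - 2 = -1. Stack: [-1]
STORE_FAST k → k=-1. Stack: []
LOAD_FAST k → push -1. Stack: [-1]
RETURN_VALUE → return -1.

-110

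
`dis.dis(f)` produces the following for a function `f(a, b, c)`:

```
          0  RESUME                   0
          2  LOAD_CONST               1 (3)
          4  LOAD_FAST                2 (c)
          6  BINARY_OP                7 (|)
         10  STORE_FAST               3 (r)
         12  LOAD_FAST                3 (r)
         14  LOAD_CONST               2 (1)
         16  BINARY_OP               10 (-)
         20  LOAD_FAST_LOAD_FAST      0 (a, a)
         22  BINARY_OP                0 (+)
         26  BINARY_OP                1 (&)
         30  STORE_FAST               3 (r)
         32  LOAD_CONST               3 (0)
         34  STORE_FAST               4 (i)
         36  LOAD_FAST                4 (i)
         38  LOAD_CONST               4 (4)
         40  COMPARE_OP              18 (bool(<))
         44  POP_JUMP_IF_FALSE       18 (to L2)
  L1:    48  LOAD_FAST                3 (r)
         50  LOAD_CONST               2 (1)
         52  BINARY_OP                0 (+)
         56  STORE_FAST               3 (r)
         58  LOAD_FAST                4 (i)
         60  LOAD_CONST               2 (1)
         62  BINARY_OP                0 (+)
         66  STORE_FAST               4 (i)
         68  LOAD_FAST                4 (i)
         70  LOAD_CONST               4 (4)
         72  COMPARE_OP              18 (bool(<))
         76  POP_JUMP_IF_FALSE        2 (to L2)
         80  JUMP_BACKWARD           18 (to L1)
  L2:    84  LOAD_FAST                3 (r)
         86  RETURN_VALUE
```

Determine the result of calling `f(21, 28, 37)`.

38

LOAD_CONST → push 3. Stack: [3]
LOAD_FAST c → push 37. Stack: [3, 37]
BINARY_OP | → 3 | 37 = 39. Stack: [39]
STORE_FAST r → r=39. Stack: []
LOAD_FAST r → push 39. Stack: [39]
LOAD_CONST → push 1. Stack: [39, 1]
BINARY_OP - → 39 - 1 = 38. Stack: [38]
LOAD_FAST_LOAD_FAST a,a → push 21,21. Stack: [38, 21, 21]
BINARY_OP + → 21 + 21 = 42. Stack: [38, 42]
BINARY_OP & → 38 & 42 = 34. Stack: [34]
STORE_FAST r → r=34. Stack: []
LOAD_CONST → push 0. Stack: [0]
STORE_FAST i → i=0. Stack: []
LOAD_FAST i → push 0. Stack: [0]
LOAD_CONST → push 4. Stack: [0, 4]
COMPARE_OP bool(<) → 0 vs 4 = True. Stack: [True]
POP_JUMP_IF_FALSE → pop True; no jump. Stack: []
LOAD_FAST r → push 34. Stack: [34]
LOAD_CONST → push 1. Stack: [34, 1]
BINARY_OP + → 34 + 1 = 35. Stack: [35]
STORE_FAST r → r=35. Stack: []
LOAD_FAST i → push 0. Stack: [0]
LOAD_CONST → push 1. Stack: [0, 1]
BINARY_OP + → 0 + 1 = 1. Stack: [1]
STORE_FAST i → i=1. Stack: []
LOAD_FAST i → push 1. Stack: [1]
LOAD_CONST → push 4. Stack: [1, 4]
COMPARE_OP bool(<) → 1 vs 4 = True. Stack: [True]
POP_JUMP_IF_FALSE → pop True; no jump. Stack: []
LOAD_FAST r → push 35. Stack: [35]
LOAD_CONST → push 1. Stack: [35, 1]
BINARY_OP + → 35 + 1 = 36. Stack: [36]
STORE_FAST r → r=36. Stack: []
LOAD_FAST i → push 1. Stack: [1]
LOAD_CONST → push 1. Stack: [1, 1]
BINARY_OP + → 1 + 1 = 2. Stack: [2]
STORE_FAST i → i=2. Stack: []
LOAD_FAST i → push 2. Stack: [2]
LOAD_CONST → push 4. Stack: [2, 4]
COMPARE_OP bool(<) → 2 vs 4 = True. Stack: [True]
POP_JUMP_IF_FALSE → pop True; no jump. Stack: []
LOAD_FAST r → push 36. Stack: [36]
LOAD_CONST → push 1. Stack: [36, 1]
BINARY_OP + → 36 + 1 = 37. Stack: [37]
STORE_FAST r → r=37. Stack: []
LOAD_FAST i → push 2. Stack: [2]
LOAD_CONST → push 1. Stack: [2, 1]
BINARY_OP + → 2 + 1 = 3. Stack: [3]
STORE_FAST i → i=3. Stack: []
LOAD_FAST i → push 3. Stack: [3]
LOAD_CONST → push 4. Stack: [3, 4]
COMPARE_OP bool(<) → 3 vs 4 = True. Stack: [True]
POP_JUMP_IF_FALSE → pop True; no jump. Stack: []
LOAD_FAST r → push 37. Stack: [37]
LOAD_CONST → push 1. Stack: [37, 1]
BINARY_OP + → 37 + 1 = 38. Stack: [38]
STORE_FAST r → r=38. Stack: []
LOAD_FAST i → push 3. Stack: [3]
LOAD_CONST → push 1. Stack: [3, 1]
BINARY_OP + → 3 + 1 = 4. Stack: [4]
STORE_FAST i → i=4. Stack: []
LOAD_FAST i → push 4. Stack: [4]
LOAD_CONST → push 4. Stack: [4, 4]
COMPARE_OP bool(<) → 4 vs 4 = False. Stack: [False]
POP_JUMP_IF_FALSE → pop False; jump. Stack: []
LOAD_FAST r → push 38. Stack: [38]
RETURN_VALUE → return 38.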